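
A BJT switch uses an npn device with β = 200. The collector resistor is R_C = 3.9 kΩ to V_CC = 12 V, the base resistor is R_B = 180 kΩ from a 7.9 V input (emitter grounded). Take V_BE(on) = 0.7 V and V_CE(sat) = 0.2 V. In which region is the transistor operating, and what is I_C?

Assume active: I_B = (7.9 − 0.7)/180 = 0.04 mA, giving I_C = β·I_B = 8 mA.
But then V_CE = 12 − 8×3.9 = -19.2 V < V_CE(sat) = 0.2 V — impossible in the active region.
So the transistor is saturated. With V_CE = 0.2 V, I_C = (V_CC − 0.2)/R_C = 11.8/3.9 = 3.03 mA.
Check: β·I_B = 8 mA > I_C = 3.03 mA, confirming saturation.

saturation; I_C ≈ 3 mA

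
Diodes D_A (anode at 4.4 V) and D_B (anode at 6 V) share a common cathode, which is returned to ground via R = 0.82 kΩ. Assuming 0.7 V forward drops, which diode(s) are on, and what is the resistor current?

Assume both conduct. Then node N would need to be at both 4.4−0.7 = 3.7 V and 6−0.7 = 5.3 V, which is impossible.
Assume only D_B conducts: V_N = 6 − 0.7 = 5.3 V, so I_R = 5.3/0.82 = 6.46 mA.
Check D_A: its anode-to-cathode voltage is 4.4 − 5.3 = -0.9 V < 0.7 V, so it is off. The assumption is consistent.

Only D_B conducts; I_R ≈ 6.5 mA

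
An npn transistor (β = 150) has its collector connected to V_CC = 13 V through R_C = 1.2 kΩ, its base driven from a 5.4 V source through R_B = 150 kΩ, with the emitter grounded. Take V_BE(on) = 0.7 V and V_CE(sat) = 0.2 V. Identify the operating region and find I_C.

active; I_C ≈ 4.7 mA

Assume active. Base-emitter loop: I_B = (V_BB − V_BE)/R_B = (5.4 − 0.7)/150 = 0.0313 mA.
I_C = β·I_B = 150×0.0313 = 4.7 mA.
V_CE = V_CC − I_C·R_C = 13 − 4.7×1.2 = 7.36 V > V_CE(sat), so the active-region assumption holds.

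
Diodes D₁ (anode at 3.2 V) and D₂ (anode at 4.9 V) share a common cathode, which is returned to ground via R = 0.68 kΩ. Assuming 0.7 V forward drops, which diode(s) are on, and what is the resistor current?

Assume both conduct. Then node N would need to be at both 3.2−0.7 = 2.5 V and 4.9−0.7 = 4.2 V, which is impossible.
Assume only D₂ conducts: V_N = 4.9 − 0.7 = 4.2 V, so I_R = 4.2/0.68 = 6.18 mA.
Check D₁: its anode-to-cathode voltage is 3.2 − 4.2 = -1 V < 0.7 V, so it is off. The assumption is consistent.

Only D₂ conducts; I_R ≈ 6.2 mA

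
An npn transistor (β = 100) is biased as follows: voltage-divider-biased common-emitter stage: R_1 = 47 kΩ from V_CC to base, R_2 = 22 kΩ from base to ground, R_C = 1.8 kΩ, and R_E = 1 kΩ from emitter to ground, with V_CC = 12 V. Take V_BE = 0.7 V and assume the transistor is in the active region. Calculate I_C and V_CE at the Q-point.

I_C ≈ 2.7 mA, V_CE ≈ 4.4 V

Thevenize the base divider: V_Th = V_CC·R_2/(R_1+R_2) = 12×22/69 = 3.83 V, R_Th = R_1‖R_2 = 15 kΩ.
Base-emitter loop: V_Th = I_B·R_Th + V_BE + (β+1)I_B·R_E, so I_B = (3.83 − 0.7) / (15 + 101×1) = 0.027 mA.
I_C = β·I_B = 100×0.027 = 2.7 mA, and I_E = (β+1)I_B = 2.72 mA.
V_CE = V_CC − I_C·R_C − I_E·R_E = 12 − 2.7×1.8 − 2.72×1 = 4.43 V.
V_CE = 4.43 V > 0.2 V confirms active-region operation.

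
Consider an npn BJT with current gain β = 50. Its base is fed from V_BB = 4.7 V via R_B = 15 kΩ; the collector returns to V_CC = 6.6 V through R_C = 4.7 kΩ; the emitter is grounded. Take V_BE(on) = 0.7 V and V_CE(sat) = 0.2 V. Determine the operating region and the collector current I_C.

Assume active: I_B = (4.7 − 0.7)/15 = 0.267 mA, giving I_C = β·I_B = 13.3 mA.
But then V_CE = 6.6 − 13.3×4.7 = -56.1 V < V_CE(sat) = 0.2 V — impossible in the active region.
So the transistor is saturated. With V_CE = 0.2 V, I_C = (V_CC − 0.2)/R_C = 6.4/4.7 = 1.36 mA.
Check: β·I_B = 13.3 mA > I_C = 1.36 mA, confirming saturation.

saturation; I_C ≈ 1.4 mA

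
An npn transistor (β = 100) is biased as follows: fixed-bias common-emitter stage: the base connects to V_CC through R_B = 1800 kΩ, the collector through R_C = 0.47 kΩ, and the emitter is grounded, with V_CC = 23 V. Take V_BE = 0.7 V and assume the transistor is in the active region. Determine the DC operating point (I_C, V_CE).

Base loop: V_CC = I_B·R_B + V_BE, so I_B = (23 − 0.7)/1800 kΩ = 0.0124 mA.
In the active region I_C = β·I_B = 100 × 0.0124 = 1.24 mA.
Collector loop: V_CE = V_CC − I_C·R_C = 23 − 1.24×0.47 = 22.4 V.
Since V_CE = 22.4 V > V_CE(sat) ≈ 0.2 V, the transistor is in the active region as assumed.

I_C ≈ 1.2 mA, V_CE ≈ 22 V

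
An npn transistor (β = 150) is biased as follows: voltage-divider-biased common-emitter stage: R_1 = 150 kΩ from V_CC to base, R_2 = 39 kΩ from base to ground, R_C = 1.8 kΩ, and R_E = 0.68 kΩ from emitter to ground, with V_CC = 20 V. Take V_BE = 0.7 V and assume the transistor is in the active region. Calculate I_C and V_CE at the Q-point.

Thevenize the base divider: V_Th = V_CC·R_2/(R_1+R_2) = 20×39/189 = 4.13 V, R_Th = R_1‖R_2 = 31 kΩ.
Base-emitter loop: V_Th = I_B·R_Th + V_BE + (β+1)I_B·R_E, so I_B = (4.13 − 0.7) / (31 + 151×0.68) = 0.0256 mA.
I_C = β·I_B = 150×0.0256 = 3.85 mA, and I_E = (β+1)I_B = 3.87 mA.
V_CE = V_CC − I_C·R_C − I_E·R_E = 20 − 3.85×1.8 − 3.87×0.68 = 10.4 V.
V_CE = 10.4 V > 0.2 V confirms active-region operation.

I_C ≈ 3.8 mA, V_CE ≈ 10 V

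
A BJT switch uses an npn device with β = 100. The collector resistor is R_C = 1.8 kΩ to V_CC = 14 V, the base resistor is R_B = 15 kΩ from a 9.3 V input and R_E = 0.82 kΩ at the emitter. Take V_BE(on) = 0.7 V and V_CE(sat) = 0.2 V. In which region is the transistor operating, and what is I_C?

saturation; I_C ≈ 5.2 mA

Assume active: I_B = (9.3 − 0.7)/(15 + 101×0.82) = 0.0879 mA, I_C = β·I_B = 8.79 mA.
Then V_CE = 14 − 8.79×1.8 − 8.88×0.82 = -9.11 V < 0.2 V — the active assumption fails.
Re-solve with V_CE = 0.2 V. KCL at the emitter: V_E/R_E = (V_BB−0.7−V_E)/R_B + (V_CC−0.2−V_E)/R_C, giving V_E = 4.47 V.
I_C = (V_CC − 0.2 − V_E)/R_C = (13.8 − 4.47)/1.8 = 5.18 mA.
Check: I_B = (8.6 − 4.47)/15 = 0.275 mA, and β·I_B = 27.5 mA > I_C, confirming saturation.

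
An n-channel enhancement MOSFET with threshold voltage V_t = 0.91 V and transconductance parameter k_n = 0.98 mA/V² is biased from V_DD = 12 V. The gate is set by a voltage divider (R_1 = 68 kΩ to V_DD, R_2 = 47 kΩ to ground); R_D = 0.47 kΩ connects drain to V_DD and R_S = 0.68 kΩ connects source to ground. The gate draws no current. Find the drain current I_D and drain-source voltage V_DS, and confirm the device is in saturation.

V_G = V_DD·R_2/(R_1+R_2) = 12×47/115 = 4.9 V.
Assume saturation: I_D = (k_n/2)(V_GS − V_t)² with V_GS = V_G − I_D·R_S = 4.9 − 0.68·I_D.
Substituting gives 0.227·I_D² − 3.66·I_D + 7.82 = 0, with roots I_D = 2.53 or 13.6 mA.
The root I_D = 13.6 mA gives V_GS = -4.36 V ≤ V_t, so take I_D = 2.53 mA.
Then V_GS = 3.18 V and V_DS = V_DD − I_D(R_D+R_S) = 12 − 2.53×1.15 = 9.09 V.
Saturation requires V_DS ≥ V_GS − V_t = 2.27 V; 9.09 ≥ 2.27 ✓.

I_D ≈ 2.5 mA, V_DS ≈ 9.1 V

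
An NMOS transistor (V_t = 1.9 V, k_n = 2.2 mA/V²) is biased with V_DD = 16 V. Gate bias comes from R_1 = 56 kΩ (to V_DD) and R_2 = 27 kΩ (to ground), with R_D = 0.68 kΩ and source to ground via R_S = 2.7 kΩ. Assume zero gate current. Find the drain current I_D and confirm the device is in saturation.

I_D ≈ 0.89 mA

V_G = V_DD·R_2/(R_1+R_2) = 16×27/83 = 5.2 V.
Assume saturation: I_D = (k_n/2)(V_GS − V_t)² with V_GS = V_G − I_D·R_S = 5.2 − 2.7·I_D.
Substituting gives 8.02·I_D² − 20.6·I_D + 12 = 0, with roots I_D = 0.891 or 1.68 mA.
The root I_D = 1.68 mA gives V_GS = 0.663 V ≤ V_t, so take I_D = 0.891 mA.
Then V_GS = 2.8 V and V_DS = V_DD − I_D(R_D+R_S) = 16 − 0.891×3.38 = 13 V.
Saturation requires V_DS ≥ V_GS − V_t = 0.9 V; 13 ≥ 0.9 ✓.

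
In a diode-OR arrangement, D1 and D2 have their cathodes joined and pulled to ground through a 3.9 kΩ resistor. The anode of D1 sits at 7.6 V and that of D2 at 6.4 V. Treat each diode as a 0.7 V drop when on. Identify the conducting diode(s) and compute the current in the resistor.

Assume both conduct. Then node N would need to be at both 7.6−0.7 = 6.9 V and 6.4−0.7 = 5.7 V, which is impossible.
Assume only D1 conducts: V_N = 7.6 − 0.7 = 6.9 V, so I_R = 6.9/3.9 = 1.77 mA.
Check D2: its anode-to-cathode voltage is 6.4 − 6.9 = -0.5 V < 0.7 V, so it is off. The assumption is consistent.

Only D1 conducts; I_R ≈ 1.8 mA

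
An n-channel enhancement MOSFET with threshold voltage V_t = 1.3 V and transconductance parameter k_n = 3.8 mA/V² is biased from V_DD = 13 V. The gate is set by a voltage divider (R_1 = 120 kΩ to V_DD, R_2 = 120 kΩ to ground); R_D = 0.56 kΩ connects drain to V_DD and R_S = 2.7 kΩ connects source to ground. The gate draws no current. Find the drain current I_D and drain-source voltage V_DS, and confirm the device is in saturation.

I_D ≈ 1.6 mA, V_DS ≈ 7.8 V

V_G = V_DD·R_2/(R_1+R_2) = 13×120/240 = 6.5 V.
Assume saturation: I_D = (k_n/2)(V_GS − V_t)² with V_GS = V_G − I_D·R_S = 6.5 − 2.7·I_D.
Substituting gives 13.9·I_D² − 54.4·I_D + 51.4 = 0, with roots I_D = 1.59 or 2.34 mA.
The root I_D = 2.34 mA gives V_GS = 0.191 V ≤ V_t, so take I_D = 1.59 mA.
Then V_GS = 2.21 V and V_DS = V_DD − I_D(R_D+R_S) = 13 − 1.59×3.26 = 7.83 V.
Saturation requires V_DS ≥ V_GS − V_t = 0.914 V; 7.83 ≥ 0.914 ✓.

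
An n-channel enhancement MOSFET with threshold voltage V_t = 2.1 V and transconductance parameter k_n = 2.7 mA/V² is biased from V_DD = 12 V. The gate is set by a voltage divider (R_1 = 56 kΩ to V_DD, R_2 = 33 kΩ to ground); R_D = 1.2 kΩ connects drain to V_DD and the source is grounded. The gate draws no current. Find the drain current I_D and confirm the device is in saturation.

I_D ≈ 7.5 mA

V_G = V_DD·R_2/(R_1+R_2) = 12×33/89 = 4.45 V. With the source grounded, V_GS = V_G = 4.45 V.
Assume saturation: I_D = (k_n/2)(V_GS − V_t)² = (2.7/2)×(4.45 − 2.1)² = 1.35×2.35² = 7.45 mA.
V_DS = V_DD − I_D·R_D = 12 − 7.45×1.2 = 3.06 V.
Saturation requires V_DS ≥ V_GS − V_t = 2.35 V; 3.06 ≥ 2.35 ✓.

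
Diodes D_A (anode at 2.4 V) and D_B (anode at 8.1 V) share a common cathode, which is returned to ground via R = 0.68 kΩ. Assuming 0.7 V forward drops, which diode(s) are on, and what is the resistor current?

Assume both conduct. Then node N would need to be at both 2.4−0.7 = 1.7 V and 8.1−0.7 = 7.4 V, which is impossible.
Assume only D_B conducts: V_N = 8.1 − 0.7 = 7.4 V, so I_R = 7.4/0.68 = 10.9 mA.
Check D_A: its anode-to-cathode voltage is 2.4 − 7.4 = -5 V < 0.7 V, so it is off. The assumption is consistent.

Only D_B conducts; I_R ≈ 11 mA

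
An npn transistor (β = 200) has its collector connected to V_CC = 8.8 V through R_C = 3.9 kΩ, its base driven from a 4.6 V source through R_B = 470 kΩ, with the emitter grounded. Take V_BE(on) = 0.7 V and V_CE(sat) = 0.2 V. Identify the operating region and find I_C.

active; I_C ≈ 1.7 mA

Assume active. Base-emitter loop: I_B = (V_BB − V_BE)/R_B = (4.6 − 0.7)/470 = 0.0083 mA.
I_C = β·I_B = 200×0.0083 = 1.66 mA.
V_CE = V_CC − I_C·R_C = 8.8 − 1.66×3.9 = 2.33 V > V_CE(sat), so the active-region assumption holds.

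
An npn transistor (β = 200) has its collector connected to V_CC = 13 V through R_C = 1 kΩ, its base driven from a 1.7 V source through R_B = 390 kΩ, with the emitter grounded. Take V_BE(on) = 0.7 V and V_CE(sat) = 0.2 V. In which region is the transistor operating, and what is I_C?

active; I_C ≈ 0.51 mA

Assume active. Base-emitter loop: I_B = (V_BB − V_BE)/R_B = (1.7 − 0.7)/390 = 0.00256 mA.
I_C = β·I_B = 200×0.00256 = 0.513 mA.
V_CE = V_CC − I_C·R_C = 13 − 0.513×1 = 12.5 V > V_CE(sat), so the active-region assumption holds.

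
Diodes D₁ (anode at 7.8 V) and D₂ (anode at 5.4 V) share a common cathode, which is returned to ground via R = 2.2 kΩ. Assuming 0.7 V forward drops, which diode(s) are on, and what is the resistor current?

Only D₁ conducts; I_R ≈ 3.2 mA

Assume both conduct. Then node N would need to be at both 7.8−0.7 = 7.1 V and 5.4−0.7 = 4.7 V, which is impossible.
Assume only D₁ conducts: V_N = 7.8 − 0.7 = 7.1 V, so I_R = 7.1/2.2 = 3.23 mA.
Check D₂: its anode-to-cathode voltage is 5.4 − 7.1 = -1.7 V < 0.7 V, so it is off. The assumption is consistent.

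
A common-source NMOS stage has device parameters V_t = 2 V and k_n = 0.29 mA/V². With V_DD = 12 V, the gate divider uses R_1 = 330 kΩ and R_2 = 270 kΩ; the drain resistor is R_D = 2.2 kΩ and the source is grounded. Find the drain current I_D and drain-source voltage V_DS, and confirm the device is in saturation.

I_D ≈ 1.7 mA, V_DS ≈ 8.3 V

V_G = V_DD·R_2/(R_1+R_2) = 12×270/600 = 5.4 V. With the source grounded, V_GS = V_G = 5.4 V.
Assume saturation: I_D = (k_n/2)(V_GS − V_t)² = (0.29/2)×(5.4 − 2)² = 0.145×3.4² = 1.68 mA.
V_DS = V_DD − I_D·R_D = 12 − 1.68×2.2 = 8.31 V.
Saturation requires V_DS ≥ V_GS − V_t = 3.4 V; 8.31 ≥ 3.4 ✓.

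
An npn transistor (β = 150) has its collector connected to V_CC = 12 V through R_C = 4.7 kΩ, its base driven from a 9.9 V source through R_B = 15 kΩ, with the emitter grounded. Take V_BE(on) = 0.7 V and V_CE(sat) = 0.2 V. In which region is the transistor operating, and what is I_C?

Assume active: I_B = (9.9 − 0.7)/15 = 0.613 mA, giving I_C = β·I_B = 92 mA.
But then V_CE = 12 − 92×4.7 = -420 V < V_CE(sat) = 0.2 V — impossible in the active region.
So the transistor is saturated. With V_CE = 0.2 V, I_C = (V_CC − 0.2)/R_C = 11.8/4.7 = 2.51 mA.
Check: β·I_B = 92 mA > I_C = 2.51 mA, confirming saturation.

saturation; I_C ≈ 2.5 mA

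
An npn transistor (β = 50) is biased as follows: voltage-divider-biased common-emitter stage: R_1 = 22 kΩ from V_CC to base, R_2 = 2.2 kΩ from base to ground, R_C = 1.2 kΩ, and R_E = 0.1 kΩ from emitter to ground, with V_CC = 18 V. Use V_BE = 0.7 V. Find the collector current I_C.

Thevenize the base divider: V_Th = V_CC·R_2/(R_1+R_2) = 18×2.2/24.2 = 1.64 V, R_Th = R_1‖R_2 = 2 kΩ.
Base-emitter loop: V_Th = I_B·R_Th + V_BE + (β+1)I_B·R_E, so I_B = (1.64 − 0.7) / (2 + 51×0.1) = 0.132 mA.
I_C = β·I_B = 50×0.132 = 6.59 mA, and I_E = (β+1)I_B = 6.73 mA.
V_CE = V_CC − I_C·R_C − I_E·R_E = 18 − 6.59×1.2 − 6.73×0.1 = 9.41 V.
V_CE = 9.41 V > 0.2 V confirms active-region operation.

I_C ≈ 6.6 mA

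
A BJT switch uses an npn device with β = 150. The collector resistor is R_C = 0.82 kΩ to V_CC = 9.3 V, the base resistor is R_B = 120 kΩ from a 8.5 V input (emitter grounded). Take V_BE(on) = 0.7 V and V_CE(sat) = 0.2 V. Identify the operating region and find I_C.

Assume active. Base-emitter loop: I_B = (V_BB − V_BE)/R_B = (8.5 − 0.7)/120 = 0.065 mA.
I_C = β·I_B = 150×0.065 = 9.75 mA.
V_CE = V_CC − I_C·R_C = 9.3 − 9.75×0.82 = 1.31 V > V_CE(sat), so the active-region assumption holds.

active; I_C ≈ 9.8 mA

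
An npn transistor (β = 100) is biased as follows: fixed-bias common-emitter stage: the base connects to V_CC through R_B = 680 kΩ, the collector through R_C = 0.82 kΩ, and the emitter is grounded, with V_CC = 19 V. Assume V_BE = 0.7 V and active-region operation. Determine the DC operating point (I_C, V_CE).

I_C ≈ 2.7 mA, V_CE ≈ 17 V

Base loop: V_CC = I_B·R_B + V_BE, so I_B = (19 − 0.7)/680 kΩ = 0.0269 mA.
In the active region I_C = β·I_B = 100 × 0.0269 = 2.69 mA.
Collector loop: V_CE = V_CC − I_C·R_C = 19 − 2.69×0.82 = 16.8 V.
Since V_CE = 16.8 V > V_CE(sat) ≈ 0.2 V, the transistor is in the active region as assumed.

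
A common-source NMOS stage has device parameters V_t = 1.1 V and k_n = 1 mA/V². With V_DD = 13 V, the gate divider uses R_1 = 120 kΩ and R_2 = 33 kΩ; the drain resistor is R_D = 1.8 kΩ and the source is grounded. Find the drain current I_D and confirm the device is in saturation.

I_D ≈ 1.5 mA

V_G = V_DD·R_2/(R_1+R_2) = 13×33/153 = 2.8 V. With the source grounded, V_GS = V_G = 2.8 V.
Assume saturation: I_D = (k_n/2)(V_GS − V_t)² = (1/2)×(2.8 − 1.1)² = 0.5×1.7² = 1.45 mA.
V_DS = V_DD − I_D·R_D = 13 − 1.45×1.8 = 10.4 V.
Saturation requires V_DS ≥ V_GS − V_t = 1.7 V; 10.4 ≥ 1.7 ✓.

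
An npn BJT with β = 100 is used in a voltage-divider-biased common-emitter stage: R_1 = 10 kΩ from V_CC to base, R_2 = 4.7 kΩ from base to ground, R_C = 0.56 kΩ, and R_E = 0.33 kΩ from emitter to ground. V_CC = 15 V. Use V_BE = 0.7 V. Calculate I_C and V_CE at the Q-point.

I_C ≈ 11 mA, V_CE ≈ 5 V

Thevenize the base divider: V_Th = V_CC·R_2/(R_1+R_2) = 15×4.7/14.7 = 4.8 V, R_Th = R_1‖R_2 = 3.2 kΩ.
Base-emitter loop: V_Th = I_B·R_Th + V_BE + (β+1)I_B·R_E, so I_B = (4.8 − 0.7) / (3.2 + 101×0.33) = 0.112 mA.
I_C = β·I_B = 100×0.112 = 11.2 mA, and I_E = (β+1)I_B = 11.3 mA.
V_CE = V_CC − I_C·R_C − I_E·R_E = 15 − 11.2×0.56 − 11.3×0.33 = 4.98 V.
V_CE = 4.98 V > 0.2 V confirms active-region operation.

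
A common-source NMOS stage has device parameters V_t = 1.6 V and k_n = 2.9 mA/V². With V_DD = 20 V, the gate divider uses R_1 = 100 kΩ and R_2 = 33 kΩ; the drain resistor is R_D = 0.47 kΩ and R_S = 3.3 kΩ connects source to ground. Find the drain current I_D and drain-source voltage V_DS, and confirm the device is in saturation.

V_G = V_DD·R_2/(R_1+R_2) = 20×33/133 = 4.96 V.
Assume saturation: I_D = (k_n/2)(V_GS − V_t)² with V_GS = V_G − I_D·R_S = 4.96 − 3.3·I_D.
Substituting gives 15.8·I_D² − 33.2·I_D + 16.4 = 0, with roots I_D = 0.795 or 1.31 mA.
The root I_D = 1.31 mA gives V_GS = 0.651 V ≤ V_t, so take I_D = 0.795 mA.
Then V_GS = 2.34 V and V_DS = V_DD − I_D(R_D+R_S) = 20 − 0.795×3.77 = 17 V.
Saturation requires V_DS ≥ V_GS − V_t = 0.74 V; 17 ≥ 0.74 ✓.

I_D ≈ 0.79 mA, V_DS ≈ 17 V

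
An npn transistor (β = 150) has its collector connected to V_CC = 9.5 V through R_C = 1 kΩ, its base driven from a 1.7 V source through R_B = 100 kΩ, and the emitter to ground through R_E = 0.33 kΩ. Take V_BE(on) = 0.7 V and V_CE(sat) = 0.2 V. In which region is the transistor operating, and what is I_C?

Assume active. Base-emitter loop: I_B = (V_BB − V_BE)/(R_B + (β+1)R_E) = (1.7 − 0.7)/(100 + 151×0.33) = 0.00667 mA.
I_C = β·I_B = 150×0.00667 = 1 mA.
V_CE = V_CC − I_C·R_C − I_E·R_E = 9.5 − 1×1 − 1.01×0.33 = 8.17 V > V_CE(sat), so the active-region assumption holds.

active; I_C ≈ 1 mA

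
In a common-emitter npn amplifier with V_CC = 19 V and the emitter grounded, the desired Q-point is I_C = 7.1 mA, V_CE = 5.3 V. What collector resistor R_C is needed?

Collector loop: V_CC = I_C·R_C + V_CE.
R_C = (V_CC − V_CE)/I_C = (19 − 5.3)/7.1 = 1.93 kΩ.

R_C ≈ 1.9 kΩ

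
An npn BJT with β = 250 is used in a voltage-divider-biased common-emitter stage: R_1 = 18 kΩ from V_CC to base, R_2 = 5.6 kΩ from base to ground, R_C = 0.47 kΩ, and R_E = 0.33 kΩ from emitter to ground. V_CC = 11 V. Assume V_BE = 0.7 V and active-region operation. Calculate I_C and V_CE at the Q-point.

I_C ≈ 5.5 mA, V_CE ≈ 6.6 V

Thevenize the base divider: V_Th = V_CC·R_2/(R_1+R_2) = 11×5.6/23.6 = 2.61 V, R_Th = R_1‖R_2 = 4.27 kΩ.
Base-emitter loop: V_Th = I_B·R_Th + V_BE + (β+1)I_B·R_E, so I_B = (2.61 − 0.7) / (4.27 + 251×0.33) = 0.0219 mA.
I_C = β·I_B = 250×0.0219 = 5.48 mA, and I_E = (β+1)I_B = 5.5 mA.
V_CE = V_CC − I_C·R_C − I_E·R_E = 11 − 5.48×0.47 − 5.5×0.33 = 6.61 V.
V_CE = 6.61 V > 0.2 V confirms active-region operation.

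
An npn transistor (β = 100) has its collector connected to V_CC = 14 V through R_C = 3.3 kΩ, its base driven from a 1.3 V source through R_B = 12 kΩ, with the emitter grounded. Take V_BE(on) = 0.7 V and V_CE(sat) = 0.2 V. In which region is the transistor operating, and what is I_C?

Assume active: I_B = (1.3 − 0.7)/12 = 0.05 mA, giving I_C = β·I_B = 5 mA.
But then V_CE = 14 − 5×3.3 = -2.5 V < V_CE(sat) = 0.2 V — impossible in the active region.
So the transistor is saturated. With V_CE = 0.2 V, I_C = (V_CC − 0.2)/R_C = 13.8/3.3 = 4.18 mA.
Check: β·I_B = 5 mA > I_C = 4.18 mA, confirming saturation.

saturation; I_C ≈ 4.2 mA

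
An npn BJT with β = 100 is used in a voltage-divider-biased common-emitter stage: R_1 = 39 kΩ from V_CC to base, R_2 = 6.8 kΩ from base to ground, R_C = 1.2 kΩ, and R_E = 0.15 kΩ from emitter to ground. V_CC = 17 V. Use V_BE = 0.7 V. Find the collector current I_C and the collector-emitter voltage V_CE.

I_C ≈ 8.7 mA, V_CE ≈ 5.2 V

Thevenize the base divider: V_Th = V_CC·R_2/(R_1+R_2) = 17×6.8/45.8 = 2.52 V, R_Th = R_1‖R_2 = 5.79 kΩ.
Base-emitter loop: V_Th = I_B·R_Th + V_BE + (β+1)I_B·R_E, so I_B = (2.52 − 0.7) / (5.79 + 101×0.15) = 0.0871 mA.
I_C = β·I_B = 100×0.0871 = 8.71 mA, and I_E = (β+1)I_B = 8.8 mA.
V_CE = V_CC − I_C·R_C − I_E·R_E = 17 − 8.71×1.2 − 8.8×0.15 = 5.23 V.
V_CE = 5.23 V > 0.2 V confirms active-region operation.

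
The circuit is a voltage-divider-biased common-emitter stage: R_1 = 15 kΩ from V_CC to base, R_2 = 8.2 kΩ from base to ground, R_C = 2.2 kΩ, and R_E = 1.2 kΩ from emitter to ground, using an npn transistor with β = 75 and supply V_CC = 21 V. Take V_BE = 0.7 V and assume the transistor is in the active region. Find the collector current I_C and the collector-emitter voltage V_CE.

Thevenize the base divider: V_Th = V_CC·R_2/(R_1+R_2) = 21×8.2/23.2 = 7.42 V, R_Th = R_1‖R_2 = 5.3 kΩ.
Base-emitter loop: V_Th = I_B·R_Th + V_BE + (β+1)I_B·R_E, so I_B = (7.42 − 0.7) / (5.3 + 76×1.2) = 0.0697 mA.
I_C = β·I_B = 75×0.0697 = 5.22 mA, and I_E = (β+1)I_B = 5.29 mA.
V_CE = V_CC − I_C·R_C − I_E·R_E = 21 − 5.22×2.2 − 5.29×1.2 = 3.15 V.
V_CE = 3.15 V > 0.2 V confirms active-region operation.

I_C ≈ 5.2 mA, V_CE ≈ 3.2 V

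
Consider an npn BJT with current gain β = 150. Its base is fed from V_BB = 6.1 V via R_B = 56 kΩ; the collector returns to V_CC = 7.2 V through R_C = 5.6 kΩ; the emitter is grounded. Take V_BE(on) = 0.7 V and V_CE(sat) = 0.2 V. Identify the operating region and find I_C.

Assume active: I_B = (6.1 − 0.7)/56 = 0.0964 mA, giving I_C = β·I_B = 14.5 mA.
But then V_CE = 7.2 − 14.5×5.6 = -73.8 V < V_CE(sat) = 0.2 V — impossible in the active region.
So the transistor is saturated. With V_CE = 0.2 V, I_C = (V_CC − 0.2)/R_C = 7/5.6 = 1.25 mA.
Check: β·I_B = 14.5 mA > I_C = 1.25 mA, confirming saturation.

saturation; I_C ≈ 1.2 mA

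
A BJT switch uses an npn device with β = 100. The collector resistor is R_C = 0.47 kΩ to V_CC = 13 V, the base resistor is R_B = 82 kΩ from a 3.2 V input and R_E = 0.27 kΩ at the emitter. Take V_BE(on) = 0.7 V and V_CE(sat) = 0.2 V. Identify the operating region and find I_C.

Assume active. Base-emitter loop: I_B = (V_BB − V_BE)/(R_B + (β+1)R_E) = (3.2 − 0.7)/(82 + 101×0.27) = 0.0229 mA.
I_C = β·I_B = 100×0.0229 = 2.29 mA.
V_CE = V_CC − I_C·R_C − I_E·R_E = 13 − 2.29×0.47 − 2.31×0.27 = 11.3 V > V_CE(sat), so the active-region assumption holds.

active; I_C ≈ 2.3 mA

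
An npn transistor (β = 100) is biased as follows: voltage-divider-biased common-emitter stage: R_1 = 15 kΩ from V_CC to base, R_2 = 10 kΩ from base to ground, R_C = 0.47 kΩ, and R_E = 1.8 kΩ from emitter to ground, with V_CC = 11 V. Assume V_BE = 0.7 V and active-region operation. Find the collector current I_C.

Thevenize the base divider: V_Th = V_CC·R_2/(R_1+R_2) = 11×10/25 = 4.4 V, R_Th = R_1‖R_2 = 6 kΩ.
Base-emitter loop: V_Th = I_B·R_Th + V_BE + (β+1)I_B·R_E, so I_B = (4.4 − 0.7) / (6 + 101×1.8) = 0.0197 mA.
I_C = β·I_B = 100×0.0197 = 1.97 mA, and I_E = (β+1)I_B = 1.99 mA.
V_CE = V_CC − I_C·R_C − I_E·R_E = 11 − 1.97×0.47 − 1.99×1.8 = 6.49 V.
V_CE = 6.49 V > 0.2 V confirms active-region operation.

I_C ≈ 2 mA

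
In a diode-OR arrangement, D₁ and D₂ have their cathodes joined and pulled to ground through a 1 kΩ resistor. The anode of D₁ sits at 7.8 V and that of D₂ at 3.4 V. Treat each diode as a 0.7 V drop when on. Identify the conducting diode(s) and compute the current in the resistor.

Only D₁ conducts; I_R ≈ 7.1 mA

Assume both conduct. Then node N would need to be at both 7.8−0.7 = 7.1 V and 3.4−0.7 = 2.7 V, which is impossible.
Assume only D₁ conducts: V_N = 7.8 − 0.7 = 7.1 V, so I_R = 7.1/1 = 7.1 mA.
Check D₂: its anode-to-cathode voltage is 3.4 − 7.1 = -3.7 V < 0.7 V, so it is off. The assumption is consistent.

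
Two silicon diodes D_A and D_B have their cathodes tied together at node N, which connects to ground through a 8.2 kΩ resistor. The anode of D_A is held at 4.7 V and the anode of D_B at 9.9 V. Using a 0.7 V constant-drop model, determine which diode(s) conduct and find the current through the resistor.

Assume both conduct. Then node N would need to be at both 4.7−0.7 = 4 V and 9.9−0.7 = 9.2 V, which is impossible.
Assume only D_B conducts: V_N = 9.9 − 0.7 = 9.2 V, so I_R = 9.2/8.2 = 1.12 mA.
Check D_A: its anode-to-cathode voltage is 4.7 − 9.2 = -4.5 V < 0.7 V, so it is off. The assumption is consistent.

Only D_B conducts; I_R ≈ 1.1 mA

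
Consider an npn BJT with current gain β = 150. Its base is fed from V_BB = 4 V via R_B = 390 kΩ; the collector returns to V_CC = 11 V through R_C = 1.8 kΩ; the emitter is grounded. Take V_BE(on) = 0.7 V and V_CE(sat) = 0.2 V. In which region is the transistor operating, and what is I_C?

active; I_C ≈ 1.3 mA

Assume active. Base-emitter loop: I_B = (V_BB − V_BE)/R_B = (4 − 0.7)/390 = 0.00846 mA.
I_C = β·I_B = 150×0.00846 = 1.27 mA.
V_CE = V_CC − I_C·R_C = 11 − 1.27×1.8 = 8.72 V > V_CE(sat), so the active-region assumption holds.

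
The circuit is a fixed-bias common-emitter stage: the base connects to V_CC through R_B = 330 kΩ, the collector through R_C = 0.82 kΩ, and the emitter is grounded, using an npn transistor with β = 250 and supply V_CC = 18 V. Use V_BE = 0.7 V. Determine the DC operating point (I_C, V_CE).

I_C ≈ 13 mA, V_CE ≈ 7.3 V

Base loop: V_CC = I_B·R_B + V_BE, so I_B = (18 − 0.7)/330 kΩ = 0.0524 mA.
In the active region I_C = β·I_B = 250 × 0.0524 = 13.1 mA.
Collector loop: V_CE = V_CC − I_C·R_C = 18 − 13.1×0.82 = 7.25 V.
Since V_CE = 7.25 V > V_CE(sat) ≈ 0.2 V, the transistor is in the active region as assumed.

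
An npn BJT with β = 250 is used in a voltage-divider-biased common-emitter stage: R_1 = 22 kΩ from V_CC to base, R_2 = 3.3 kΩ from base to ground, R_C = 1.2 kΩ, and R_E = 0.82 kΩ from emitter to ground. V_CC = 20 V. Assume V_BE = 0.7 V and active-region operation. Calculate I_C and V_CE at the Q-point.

Thevenize the base divider: V_Th = V_CC·R_2/(R_1+R_2) = 20×3.3/25.3 = 2.61 V, R_Th = R_1‖R_2 = 2.87 kΩ.
Base-emitter loop: V_Th = I_B·R_Th + V_BE + (β+1)I_B·R_E, so I_B = (2.61 − 0.7) / (2.87 + 251×0.82) = 0.00915 mA.
I_C = β·I_B = 250×0.00915 = 2.29 mA, and I_E = (β+1)I_B = 2.3 mA.
V_CE = V_CC − I_C·R_C − I_E·R_E = 20 − 2.29×1.2 − 2.3×0.82 = 15.4 V.
V_CE = 15.4 V > 0.2 V confirms active-region operation.

I_C ≈ 2.3 mA, V_CE ≈ 15 V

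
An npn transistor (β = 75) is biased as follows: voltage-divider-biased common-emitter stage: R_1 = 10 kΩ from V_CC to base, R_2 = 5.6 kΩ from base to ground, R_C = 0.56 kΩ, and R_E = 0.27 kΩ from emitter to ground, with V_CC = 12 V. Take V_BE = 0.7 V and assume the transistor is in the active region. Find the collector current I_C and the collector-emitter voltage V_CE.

I_C ≈ 11 mA, V_CE ≈ 2.6 V

Thevenize the base divider: V_Th = V_CC·R_2/(R_1+R_2) = 12×5.6/15.6 = 4.31 V, R_Th = R_1‖R_2 = 3.59 kΩ.
Base-emitter loop: V_Th = I_B·R_Th + V_BE + (β+1)I_B·R_E, so I_B = (4.31 − 0.7) / (3.59 + 76×0.27) = 0.15 mA.
I_C = β·I_B = 75×0.15 = 11.2 mA, and I_E = (β+1)I_B = 11.4 mA.
V_CE = V_CC − I_C·R_C − I_E·R_E = 12 − 11.2×0.56 − 11.4×0.27 = 2.64 V.
V_CE = 2.64 V > 0.2 V confirms active-region operation.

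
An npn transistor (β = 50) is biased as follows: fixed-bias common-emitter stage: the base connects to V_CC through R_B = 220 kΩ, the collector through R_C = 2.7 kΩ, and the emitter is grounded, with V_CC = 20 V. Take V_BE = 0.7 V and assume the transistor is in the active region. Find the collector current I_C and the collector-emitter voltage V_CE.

Base loop: V_CC = I_B·R_B + V_BE, so I_B = (20 − 0.7)/220 kΩ = 0.0877 mA.
In the active region I_C = β·I_B = 50 × 0.0877 = 4.39 mA.
Collector loop: V_CE = V_CC − I_C·R_C = 20 − 4.39×2.7 = 8.16 V.
Since V_CE = 8.16 V > V_CE(sat) ≈ 0.2 V, the transistor is in the active region as assumed.

I_C ≈ 4.4 mA, V_CE ≈ 8.2 V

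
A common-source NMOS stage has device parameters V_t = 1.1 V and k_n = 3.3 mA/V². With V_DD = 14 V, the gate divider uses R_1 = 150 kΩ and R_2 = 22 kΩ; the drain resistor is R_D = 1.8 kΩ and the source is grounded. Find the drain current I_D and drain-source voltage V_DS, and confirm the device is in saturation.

I_D ≈ 0.79 mA, V_DS ≈ 13 V

V_G = V_DD·R_2/(R_1+R_2) = 14×22/172 = 1.79 V. With the source grounded, V_GS = V_G = 1.79 V.
Assume saturation: I_D = (k_n/2)(V_GS − V_t)² = (3.3/2)×(1.79 − 1.1)² = 1.65×0.691² = 0.787 mA.
V_DS = V_DD − I_D·R_D = 14 − 0.787×1.8 = 12.6 V.
Saturation requires V_DS ≥ V_GS − V_t = 0.691 V; 12.6 ≥ 0.691 ✓.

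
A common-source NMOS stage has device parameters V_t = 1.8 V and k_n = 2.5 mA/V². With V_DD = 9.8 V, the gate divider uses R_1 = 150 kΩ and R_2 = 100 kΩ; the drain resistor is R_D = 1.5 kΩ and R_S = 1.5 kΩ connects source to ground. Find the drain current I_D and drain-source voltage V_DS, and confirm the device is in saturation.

V_G = V_DD·R_2/(R_1+R_2) = 9.8×100/250 = 3.92 V.
Assume saturation: I_D = (k_n/2)(V_GS − V_t)² with V_GS = V_G − I_D·R_S = 3.92 − 1.5·I_D.
Substituting gives 2.81·I_D² − 8.95·I_D + 5.62 = 0, with roots I_D = 0.86 or 2.32 mA.
The root I_D = 2.32 mA gives V_GS = 0.437 V ≤ V_t, so take I_D = 0.86 mA.
Then V_GS = 2.63 V and V_DS = V_DD − I_D(R_D+R_S) = 9.8 − 0.86×3 = 7.22 V.
Saturation requires V_DS ≥ V_GS − V_t = 0.83 V; 7.22 ≥ 0.83 ✓.

I_D ≈ 0.86 mA, V_DS ≈ 7.2 V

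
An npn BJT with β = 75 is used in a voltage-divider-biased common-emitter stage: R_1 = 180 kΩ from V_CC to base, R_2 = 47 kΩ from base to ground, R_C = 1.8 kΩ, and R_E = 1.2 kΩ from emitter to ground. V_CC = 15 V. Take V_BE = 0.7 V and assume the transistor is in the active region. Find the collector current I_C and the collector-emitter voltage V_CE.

Thevenize the base divider: V_Th = V_CC·R_2/(R_1+R_2) = 15×47/227 = 3.11 V, R_Th = R_1‖R_2 = 37.3 kΩ.
Base-emitter loop: V_Th = I_B·R_Th + V_BE + (β+1)I_B·R_E, so I_B = (3.11 − 0.7) / (37.3 + 76×1.2) = 0.0187 mA.
I_C = β·I_B = 75×0.0187 = 1.4 mA, and I_E = (β+1)I_B = 1.42 mA.
V_CE = V_CC − I_C·R_C − I_E·R_E = 15 − 1.4×1.8 − 1.42×1.2 = 10.8 V.
V_CE = 10.8 V > 0.2 V confirms active-region operation.

I_C ≈ 1.4 mA, V_CE ≈ 11 V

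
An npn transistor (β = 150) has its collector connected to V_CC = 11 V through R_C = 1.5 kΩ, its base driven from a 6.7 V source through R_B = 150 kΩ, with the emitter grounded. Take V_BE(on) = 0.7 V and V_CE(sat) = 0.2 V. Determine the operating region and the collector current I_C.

active; I_C ≈ 6 mA

Assume active. Base-emitter loop: I_B = (V_BB − V_BE)/R_B = (6.7 − 0.7)/150 = 0.04 mA.
I_C = β·I_B = 150×0.04 = 6 mA.
V_CE = V_CC − I_C·R_C = 11 − 6×1.5 = 2 V > V_CE(sat), so the active-region assumption holds.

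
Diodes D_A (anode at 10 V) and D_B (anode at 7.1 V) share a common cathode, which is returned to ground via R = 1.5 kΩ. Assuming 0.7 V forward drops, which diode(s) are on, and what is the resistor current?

Only D_A conducts; I_R ≈ 6.2 mA

Assume both conduct. Then node N would need to be at both 10−0.7 = 9.3 V and 7.1−0.7 = 6.4 V, which is impossible.
Assume only D_A conducts: V_N = 10 − 0.7 = 9.3 V, so I_R = 9.3/1.5 = 6.2 mA.
Check D_B: its anode-to-cathode voltage is 7.1 − 9.3 = -2.2 V < 0.7 V, so it is off. The assumption is consistent.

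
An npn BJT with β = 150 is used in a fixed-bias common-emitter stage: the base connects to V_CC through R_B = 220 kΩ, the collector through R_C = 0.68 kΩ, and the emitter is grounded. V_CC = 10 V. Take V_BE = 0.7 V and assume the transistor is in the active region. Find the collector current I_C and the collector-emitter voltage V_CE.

I_C ≈ 6.3 mA, V_CE ≈ 5.7 V

Base loop: V_CC = I_B·R_B + V_BE, so I_B = (10 − 0.7)/220 kΩ = 0.0423 mA.
In the active region I_C = β·I_B = 150 × 0.0423 = 6.34 mA.
Collector loop: V_CE = V_CC − I_C·R_C = 10 − 6.34×0.68 = 5.69 V.
Since V_CE = 5.69 V > V_CE(sat) ≈ 0.2 V, the transistor is in the active region as assumed.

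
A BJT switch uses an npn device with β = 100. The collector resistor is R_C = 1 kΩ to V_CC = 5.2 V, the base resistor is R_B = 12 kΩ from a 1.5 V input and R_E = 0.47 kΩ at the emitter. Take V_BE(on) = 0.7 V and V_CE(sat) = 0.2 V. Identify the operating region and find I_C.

Assume active. Base-emitter loop: I_B = (V_BB − V_BE)/(R_B + (β+1)R_E) = (1.5 − 0.7)/(12 + 101×0.47) = 0.0135 mA.
I_C = β·I_B = 100×0.0135 = 1.35 mA.
V_CE = V_CC − I_C·R_C − I_E·R_E = 5.2 − 1.35×1 − 1.36×0.47 = 3.22 V > V_CE(sat), so the active-region assumption holds.

active; I_C ≈ 1.3 mA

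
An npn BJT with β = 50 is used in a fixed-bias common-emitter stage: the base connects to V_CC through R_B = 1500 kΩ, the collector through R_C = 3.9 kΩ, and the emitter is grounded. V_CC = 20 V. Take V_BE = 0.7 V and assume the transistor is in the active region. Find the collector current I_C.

I_C ≈ 0.64 mA

Base loop: V_CC = I_B·R_B + V_BE, so I_B = (20 − 0.7)/1500 kΩ = 0.0129 mA.
In the active region I_C = β·I_B = 50 × 0.0129 = 0.643 mA.
Collector loop: V_CE = V_CC − I_C·R_C = 20 − 0.643×3.9 = 17.5 V.
Since V_CE = 17.5 V > V_CE(sat) ≈ 0.2 V, the transistor is in the active region as assumed.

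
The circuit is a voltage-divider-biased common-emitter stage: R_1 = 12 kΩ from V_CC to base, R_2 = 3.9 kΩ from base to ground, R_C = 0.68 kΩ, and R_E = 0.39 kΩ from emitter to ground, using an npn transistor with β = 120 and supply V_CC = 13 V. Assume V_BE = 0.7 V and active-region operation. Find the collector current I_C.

I_C ≈ 6 mA

Thevenize the base divider: V_Th = V_CC·R_2/(R_1+R_2) = 13×3.9/15.9 = 3.19 V, R_Th = R_1‖R_2 = 2.94 kΩ.
Base-emitter loop: V_Th = I_B·R_Th + V_BE + (β+1)I_B·R_E, so I_B = (3.19 − 0.7) / (2.94 + 121×0.39) = 0.0496 mA.
I_C = β·I_B = 120×0.0496 = 5.96 mA, and I_E = (β+1)I_B = 6.01 mA.
V_CE = V_CC − I_C·R_C − I_E·R_E = 13 − 5.96×0.68 − 6.01×0.39 = 6.61 V.
V_CE = 6.61 V > 0.2 V confirms active-region operation.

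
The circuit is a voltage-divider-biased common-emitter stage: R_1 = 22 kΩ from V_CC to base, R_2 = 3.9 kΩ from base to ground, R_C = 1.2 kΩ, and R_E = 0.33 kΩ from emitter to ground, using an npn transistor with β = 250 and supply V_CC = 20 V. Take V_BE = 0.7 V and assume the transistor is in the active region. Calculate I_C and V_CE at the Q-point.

Thevenize the base divider: V_Th = V_CC·R_2/(R_1+R_2) = 20×3.9/25.9 = 3.01 V, R_Th = R_1‖R_2 = 3.31 kΩ.
Base-emitter loop: V_Th = I_B·R_Th + V_BE + (β+1)I_B·R_E, so I_B = (3.01 − 0.7) / (3.31 + 251×0.33) = 0.0268 mA.
I_C = β·I_B = 250×0.0268 = 6.71 mA, and I_E = (β+1)I_B = 6.74 mA.
V_CE = V_CC − I_C·R_C − I_E·R_E = 20 − 6.71×1.2 − 6.74×0.33 = 9.73 V.
V_CE = 9.73 V > 0.2 V confirms active-region operation.

I_C ≈ 6.7 mA, V_CE ≈ 9.7 V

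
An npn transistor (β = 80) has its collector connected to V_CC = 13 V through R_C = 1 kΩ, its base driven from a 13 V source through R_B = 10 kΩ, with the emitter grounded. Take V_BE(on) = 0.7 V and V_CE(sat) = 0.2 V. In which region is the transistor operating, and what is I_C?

saturation; I_C ≈ 13 mA

Assume active: I_B = (13 − 0.7)/10 = 1.23 mA, giving I_C = β·I_B = 98.4 mA.
But then V_CE = 13 − 98.4×1 = -85.4 V < V_CE(sat) = 0.2 V — impossible in the active region.
So the transistor is saturated. With V_CE = 0.2 V, I_C = (V_CC − 0.2)/R_C = 12.8/1 = 12.8 mA.
Check: β·I_B = 98.4 mA > I_C = 12.8 mA, confirming saturation.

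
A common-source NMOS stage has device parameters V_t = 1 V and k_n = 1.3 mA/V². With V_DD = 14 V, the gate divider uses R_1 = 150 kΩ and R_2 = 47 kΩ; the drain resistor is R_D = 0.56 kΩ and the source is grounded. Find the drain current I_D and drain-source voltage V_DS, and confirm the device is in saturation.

V_G = V_DD·R_2/(R_1+R_2) = 14×47/197 = 3.34 V. With the source grounded, V_GS = V_G = 3.34 V.
Assume saturation: I_D = (k_n/2)(V_GS − V_t)² = (1.3/2)×(3.34 − 1)² = 0.65×2.34² = 3.56 mA.
V_DS = V_DD − I_D·R_D = 14 − 3.56×0.56 = 12 V.
Saturation requires V_DS ≥ V_GS − V_t = 2.34 V; 12 ≥ 2.34 ✓.

I_D ≈ 3.6 mA, V_DS ≈ 12 V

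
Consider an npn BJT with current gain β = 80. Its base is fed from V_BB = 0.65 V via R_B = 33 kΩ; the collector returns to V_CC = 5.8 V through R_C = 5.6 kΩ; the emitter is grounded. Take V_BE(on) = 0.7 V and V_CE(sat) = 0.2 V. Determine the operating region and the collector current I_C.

V_BB = 0.65 V ≤ V_BE(on) = 0.7 V, so the base-emitter junction is not forward biased.
The transistor is in cutoff: I_B = I_C = 0.

cutoff; I_C ≈ 0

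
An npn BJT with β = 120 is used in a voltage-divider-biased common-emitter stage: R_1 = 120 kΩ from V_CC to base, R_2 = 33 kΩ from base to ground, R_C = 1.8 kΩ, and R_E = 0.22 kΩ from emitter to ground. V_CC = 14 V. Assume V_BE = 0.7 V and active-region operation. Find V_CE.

V_CE ≈ 3.3 V

Thevenize the base divider: V_Th = V_CC·R_2/(R_1+R_2) = 14×33/153 = 3.02 V, R_Th = R_1‖R_2 = 25.9 kΩ.
Base-emitter loop: V_Th = I_B·R_Th + V_BE + (β+1)I_B·R_E, so I_B = (3.02 − 0.7) / (25.9 + 121×0.22) = 0.0442 mA.
I_C = β·I_B = 120×0.0442 = 5.3 mA, and I_E = (β+1)I_B = 5.35 mA.
V_CE = V_CC − I_C·R_C − I_E·R_E = 14 − 5.3×1.8 − 5.35×0.22 = 3.28 V.
V_CE = 3.28 V > 0.2 V confirms active-region operation.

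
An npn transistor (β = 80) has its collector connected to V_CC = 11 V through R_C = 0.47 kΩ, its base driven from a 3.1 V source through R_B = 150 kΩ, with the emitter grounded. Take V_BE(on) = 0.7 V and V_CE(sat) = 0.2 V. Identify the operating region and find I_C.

Assume active. Base-emitter loop: I_B = (V_BB − V_BE)/R_B = (3.1 − 0.7)/150 = 0.016 mA.
I_C = β·I_B = 80×0.016 = 1.28 mA.
V_CE = V_CC − I_C·R_C = 11 − 1.28×0.47 = 10.4 V > V_CE(sat), so the active-region assumption holds.

active; I_C ≈ 1.3 mA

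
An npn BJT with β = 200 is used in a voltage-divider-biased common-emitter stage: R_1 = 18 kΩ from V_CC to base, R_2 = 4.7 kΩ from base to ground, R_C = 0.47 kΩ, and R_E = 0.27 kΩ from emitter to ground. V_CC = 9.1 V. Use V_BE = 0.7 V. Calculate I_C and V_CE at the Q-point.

Thevenize the base divider: V_Th = V_CC·R_2/(R_1+R_2) = 9.1×4.7/22.7 = 1.88 V, R_Th = R_1‖R_2 = 3.73 kΩ.
Base-emitter loop: V_Th = I_B·R_Th + V_BE + (β+1)I_B·R_E, so I_B = (1.88 − 0.7) / (3.73 + 201×0.27) = 0.0204 mA.
I_C = β·I_B = 200×0.0204 = 4.08 mA, and I_E = (β+1)I_B = 4.1 mA.
V_CE = V_CC − I_C·R_C − I_E·R_E = 9.1 − 4.08×0.47 − 4.1×0.27 = 6.07 V.
V_CE = 6.07 V > 0.2 V confirms active-region operation.

I_C ≈ 4.1 mA, V_CE ≈ 6.1 V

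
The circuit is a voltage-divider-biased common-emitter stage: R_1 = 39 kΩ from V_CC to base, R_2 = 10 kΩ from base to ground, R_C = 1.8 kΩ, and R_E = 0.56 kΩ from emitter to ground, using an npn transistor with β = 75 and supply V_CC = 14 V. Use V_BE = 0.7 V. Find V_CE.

V_CE ≈ 6.4 V

Thevenize the base divider: V_Th = V_CC·R_2/(R_1+R_2) = 14×10/49 = 2.86 V, R_Th = R_1‖R_2 = 7.96 kΩ.
Base-emitter loop: V_Th = I_B·R_Th + V_BE + (β+1)I_B·R_E, so I_B = (2.86 − 0.7) / (7.96 + 76×0.56) = 0.0427 mA.
I_C = β·I_B = 75×0.0427 = 3.2 mA, and I_E = (β+1)I_B = 3.25 mA.
V_CE = V_CC − I_C·R_C − I_E·R_E = 14 − 3.2×1.8 − 3.25×0.56 = 6.42 V.
V_CE = 6.42 V > 0.2 V confirms active-region operation.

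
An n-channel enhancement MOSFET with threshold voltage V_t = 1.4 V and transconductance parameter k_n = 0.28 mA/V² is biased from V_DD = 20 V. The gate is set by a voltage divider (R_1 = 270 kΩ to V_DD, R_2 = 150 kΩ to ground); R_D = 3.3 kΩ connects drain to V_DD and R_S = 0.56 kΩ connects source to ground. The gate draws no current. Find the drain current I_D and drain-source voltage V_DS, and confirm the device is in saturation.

I_D ≈ 2.6 mA, V_DS ≈ 10 V

V_G = V_DD·R_2/(R_1+R_2) = 20×150/420 = 7.14 V.
Assume saturation: I_D = (k_n/2)(V_GS − V_t)² with V_GS = V_G − I_D·R_S = 7.14 − 0.56·I_D.
Substituting gives 0.0439·I_D² − 1.9·I_D + 4.62 = 0, with roots I_D = 2.58 or 40.7 mA.
The root I_D = 40.7 mA gives V_GS = -15.7 V ≤ V_t, so take I_D = 2.58 mA.
Then V_GS = 5.7 V and V_DS = V_DD − I_D(R_D+R_S) = 20 − 2.58×3.86 = 10 V.
Saturation requires V_DS ≥ V_GS − V_t = 4.3 V; 10 ≥ 4.3 ✓.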